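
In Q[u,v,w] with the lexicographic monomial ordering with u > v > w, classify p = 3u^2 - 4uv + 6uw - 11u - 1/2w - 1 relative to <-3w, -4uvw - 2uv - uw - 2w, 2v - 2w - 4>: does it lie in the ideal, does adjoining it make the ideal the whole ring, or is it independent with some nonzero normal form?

Adjoining 3u^2 - 4uv + 6uw - 11u - 1/2w - 1 makes the ideal the whole ring: the system is inconsistent.

First compute the reduced Gröbner basis of I by Buchberger's algorithm.
f_1 = -3w, LT = w.
f_2 = -4uvw - 2uv - uw - 2w, LT = uvw.
f_3 = 2v - 2w - 4, LT = v.

S(f_1,f_2): lcm = uvw. S = -1/2uv - 1/4uw - 1/2w.
  leading term uv: subtract (-1/4u)·f_3 from -1/2uv - 1/4uw - 1/2w → -3/4uw - u - 1/2w
  leading term uw: subtract (1/4u)·f_1 from -3/4uw - u - 1/2w → -u - 1/2w
  leading term u: no divisor's leading term divides it; move -u to the remainder.
  leading term w: subtract (1/6)·f_1 from -1/2w → 0
  remainder -u ≠ 0; add h_4 = -u to the basis.

The other S-polynomials (S(f_1,f_3), S(f_2,f_3), S(f_1,h_4), S(f_2,h_4), S(f_3,h_4)) all reduce to 0 modulo the current basis, so we have a Gröbner basis.
Inter-reduce: drop elements whose leading term is divisible by another's, tail-reduce, and make monic.
Reduced Gröbner basis: {u, v - 2, w}.
Label its elements g_1 = u, g_2 = v - 2, g_3 = w.

Reduce p = 3u^2 - 4uv + 6uw - 11u - 1/2w - 1 modulo G:
  leading term u^2: subtract (3u)·g_1 from 3u^2 - 4uv + 6uw - 11u - 1/2w - 1 → -4uv + 6uw - 11u - 1/2w - 1
  leading term uv: subtract (-4v)·g_1 from -4uv + 6uw - 11u - 1/2w - 1 → 6uw - 11u - 1/2w - 1
  leading term uw: subtract (6w)·g_1 from 6uw - 11u - 1/2w - 1 → -11u - 1/2w - 1
  leading term u: subtract (-11)·g_1 from -11u - 1/2w - 1 → -1/2w - 1
  leading term w: subtract (-1/2)·g_3 from -1/2w - 1 → -1
  leading term 1: no divisor's leading term divides it; move -1 to the remainder.
  normal form = -1.
The normal form is nonzero, so p ∉ I. Since p minus its normal form lies in I, I + (p) = I + (r) where r = -1; decide whether this ideal is the whole ring.
Here r = -1 is a nonzero constant, hence a unit: 1 ∈ I + (p), the Gröbner basis of I + (p) is {1}, and the enlarged system has no common solution — adjoining p is inconsistent.

The remainder on division by a Gröbner basis is unique — it is the normal form.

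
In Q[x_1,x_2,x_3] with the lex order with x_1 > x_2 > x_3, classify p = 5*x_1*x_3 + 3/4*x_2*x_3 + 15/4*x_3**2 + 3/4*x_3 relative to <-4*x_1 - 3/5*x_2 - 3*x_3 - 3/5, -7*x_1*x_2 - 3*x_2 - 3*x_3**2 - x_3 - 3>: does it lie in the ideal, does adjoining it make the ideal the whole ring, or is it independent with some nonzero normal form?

First compute the reduced Gröbner basis of I by Buchberger's algorithm.
f_1 = -4*x_1 - 3/5*x_2 - 3*x_3 - 3/5, LT = x_1.
f_2 = -7*x_1*x_2 - 3*x_2 - 3*x_3**2 - x_3 - 3, LT = x_1*x_2.

S(f_1,f_2): lcm = x_1*x_2. S = 3/20*x_2**2 + 3/4*x_2*x_3 - 39/140*x_2 - 3/7*x_3**2 - 1/7*x_3 - 3/7.
  leading term x_2**2: no divisor's leading term divides it; move 3/20*x_2**2 to the remainder.
  leading term x_2*x_3: no divisor's leading term divides it; move 3/4*x_2*x_3 to the remainder.
  leading term x_2: no divisor's leading term divides it; move -39/140*x_2 to the remainder.
  leading term x_3**2: no divisor's leading term divides it; move -3/7*x_3**2 to the remainder.
  leading term x_3: no divisor's leading term divides it; move -1/7*x_3 to the remainder.
  leading term 1: no divisor's leading term divides it; move -3/7 to the remainder.
  remainder 3/20*x_2**2 + 3/4*x_2*x_3 - 39/140*x_2 - 3/7*x_3**2 - 1/7*x_3 - 3/7 ≠ 0; add h_3 = 3/20*x_2**2 + 3/4*x_2*x_3 - 39/140*x_2 - 3/7*x_3**2 - 1/7*x_3 - 3/7 to the basis.

The other S-polynomials (S(f_1,h_3), S(f_2,h_3)) all reduce to 0 modulo the current basis, so we have a Gröbner basis.
Inter-reduce: drop elements whose leading term is divisible by another's, tail-reduce, and make monic.
Reduced Gröbner basis: {x_1 + 3/20*x_2 + 3/4*x_3 + 3/20, x_2**2 + 5*x_2*x_3 - 13/7*x_2 - 20/7*x_3**2 - 20/21*x_3 - 20/7}.
Label its elements g_1 = x_1 + 3/20*x_2 + 3/4*x_3 + 3/20, g_2 = x_2**2 + 5*x_2*x_3 - 13/7*x_2 - 20/7*x_3**2 - 20/21*x_3 - 20/7.

Reduce p = 5*x_1*x_3 + 3/4*x_2*x_3 + 15/4*x_3**2 + 3/4*x_3 modulo G:
  leading term x_1*x_3: subtract (5*x_3)·g_1 from 5*x_1*x_3 + 3/4*x_2*x_3 + 15/4*x_3**2 + 3/4*x_3 → 0
  normal form = 0.
Since the normal form is 0, p ∈ I.

Ideal membership is decidable via reduction modulo a Gröbner basis.

5*x_1*x_3 + 3/4*x_2*x_3 + 15/4*x_3**2 + 3/4*x_3 lies in I (it reduces to 0).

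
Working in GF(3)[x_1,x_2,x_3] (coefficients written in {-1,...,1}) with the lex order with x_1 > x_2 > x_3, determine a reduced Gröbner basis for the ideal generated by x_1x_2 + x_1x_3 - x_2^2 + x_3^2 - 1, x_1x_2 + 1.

The reduced Gröbner basis is the canonical form of the ideal for this ordering.

f_1 = x_1x_2 + x_1x_3 - x_2^2 + x_3^2 - 1, LT = x_1x_2.
f_2 = x_1x_2 + 1, LT = x_1x_2.

S(f_1,f_2): lcm = x_1x_2. S = x_1x_3 - x_2^2 + x_3^2 + 1.
  reduce S modulo (f_1, f_2):
  remainder x_1x_3 - x_2^2 + x_3^2 + 1 ≠ 0; add g_3 = x_1x_3 - x_2^2 + x_3^2 + 1 to the basis.

S(f_1,g_3): lcm = x_1x_2x_3. S = x_1x_3^2 + x_2^3 - x_2^2x_3 - x_2x_3^2 - x_2 + x_3^3 - x_3.
  reduce S modulo (f_1, f_2, g_3):
  remainder x_2^3 - x_2x_3^2 - x_2 + x_3 ≠ 0; add g_4 = x_2^3 - x_2x_3^2 - x_2 + x_3 to the basis.

The other S-polynomials (S(f_2,g_3), S(f_1,g_4), S(f_2,g_4), S(g_3,g_4)) all reduce to 0 modulo the current basis, so we have a Gröbner basis.
Inter-reduce: drop elements whose leading term is divisible by another's, tail-reduce, and make monic.

G = {x_1x_2 + 1, x_1x_3 - x_2^2 + x_3^2 + 1, x_2^3 - x_2x_3^2 - x_2 + x_3}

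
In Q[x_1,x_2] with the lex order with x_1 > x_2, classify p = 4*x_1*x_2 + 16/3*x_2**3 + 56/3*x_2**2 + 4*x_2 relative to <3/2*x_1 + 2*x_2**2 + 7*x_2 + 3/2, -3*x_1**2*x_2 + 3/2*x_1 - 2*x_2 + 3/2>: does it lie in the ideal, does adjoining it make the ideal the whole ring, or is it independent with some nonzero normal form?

First compute the reduced Gröbner basis of I by Buchberger's algorithm.
f_1 = 3/2*x_1 + 2*x_2**2 + 7*x_2 + 3/2, LT = x_1.
f_2 = -3*x_1**2*x_2 + 3/2*x_1 - 2*x_2 + 3/2, LT = x_1**2*x_2.

S(f_1,f_2): lcm = x_1**2*x_2. S = 4/3*x_1*x_2**3 + 14/3*x_1*x_2**2 + x_1*x_2 + 1/2*x_1 - 2/3*x_2 + 1/2.
  leading term x_1*x_2**3: subtract (8/9*x_2**3)·f_1 from 4/3*x_1*x_2**3 + 14/3*x_1*x_2**2 + x_1*x_2 + 1/2*x_1 - 2/3*x_2 + 1/2 → 14/3*x_1*x_2**2 + x_1*x_2 + 1/2*x_1 - 16/9*x_2**5 - 56/9*x_2**4 - 4/3*x_2**3 - 2/3*x_2 + 1/2
  leading term x_1*x_2**2: subtract (28/9*x_2**2)·f_1 from 14/3*x_1*x_2**2 + x_1*x_2 + 1/2*x_1 - 16/9*x_2**5 - 56/9*x_2**4 - 4/3*x_2**3 - 2/3*x_2 + 1/2 → x_1*x_2 + 1/2*x_1 - 16/9*x_2**5 - 112/9*x_2**4 - 208/9*x_2**3 - 14/3*x_2**2 - 2/3*x_2 + 1/2
  leading term x_1*x_2: subtract (2/3*x_2)·f_1 from x_1*x_2 + 1/2*x_1 - 16/9*x_2**5 - 112/9*x_2**4 - 208/9*x_2**3 - 14/3*x_2**2 - 2/3*x_2 + 1/2 → 1/2*x_1 - 16/9*x_2**5 - 112/9*x_2**4 - 220/9*x_2**3 - 28/3*x_2**2 - 5/3*x_2 + 1/2
  leading term x_1: subtract (1/3)·f_1 from 1/2*x_1 - 16/9*x_2**5 - 112/9*x_2**4 - 220/9*x_2**3 - 28/3*x_2**2 - 5/3*x_2 + 1/2 → -16/9*x_2**5 - 112/9*x_2**4 - 220/9*x_2**3 - 10*x_2**2 - 4*x_2
  leading term x_2**5: no divisor's leading term divides it; move -16/9*x_2**5 to the remainder.
  leading term x_2**4: no divisor's leading term divides it; move -112/9*x_2**4 to the remainder.
  leading term x_2**3: no divisor's leading term divides it; move -220/9*x_2**3 to the remainder.
  leading term x_2**2: no divisor's leading term divides it; move -10*x_2**2 to the remainder.
  leading term x_2: no divisor's leading term divides it; move -4*x_2 to the remainder.
  remainder -16/9*x_2**5 - 112/9*x_2**4 - 220/9*x_2**3 - 10*x_2**2 - 4*x_2 ≠ 0; add h_3 = -16/9*x_2**5 - 112/9*x_2**4 - 220/9*x_2**3 - 10*x_2**2 - 4*x_2 to the basis.

The other S-polynomials (S(f_1,h_3), S(f_2,h_3)) all reduce to 0 modulo the current basis, so we have a Gröbner basis.
Inter-reduce: drop elements whose leading term is divisible by another's, tail-reduce, and make monic.
Reduced Gröbner basis: {x_1 + 4/3*x_2**2 + 14/3*x_2 + 1, x_2**5 + 7*x_2**4 + 55/4*x_2**3 + 45/8*x_2**2 + 9/4*x_2}.
Label its elements g_1 = x_1 + 4/3*x_2**2 + 14/3*x_2 + 1, g_2 = x_2**5 + 7*x_2**4 + 55/4*x_2**3 + 45/8*x_2**2 + 9/4*x_2.

Reduce p = 4*x_1*x_2 + 16/3*x_2**3 + 56/3*x_2**2 + 4*x_2 modulo G:
  leading term x_1*x_2: subtract (4*x_2)·g_1 from 4*x_1*x_2 + 16/3*x_2**3 + 56/3*x_2**2 + 4*x_2 → 0
  normal form = 0.
Since the normal form is 0, p ∈ I.

4*x_1*x_2 + 16/3*x_2**3 + 56/3*x_2**2 + 4*x_2 lies in I (it reduces to 0).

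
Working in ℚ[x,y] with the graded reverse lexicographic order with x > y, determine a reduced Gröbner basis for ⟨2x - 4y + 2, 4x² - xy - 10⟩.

f_1 = 2x - 4y + 2, LT = x.
f_2 = 4x² - xy - 10, LT = x².

S(f_1,f_2): lcm = x². S = -7/4xy + x + 5/2.
  leading term xy: subtract (-⅞y)·f_1 from -7/4xy + x + 5/2 → -7/2y² + x + 7/4y + 5/2
  leading term y²: no divisor's leading term divides it; move -7/2y² to the remainder.
  leading term x: subtract (½)·f_1 from x + 7/4y + 5/2 → 15/4y + 3/2
  leading term y: no divisor's leading term divides it; move 15/4y to the remainder.
  leading term 1: no divisor's leading term divides it; move 3/2 to the remainder.
  remainder -7/2y² + 15/4y + 3/2 ≠ 0; add g_3 = -7/2y² + 15/4y + 3/2 to the basis.

The other S-polynomials (S(f_1,g_3), S(f_2,g_3)) all reduce to 0 modulo the current basis, so we have a Gröbner basis.
Inter-reduce: drop elements whose leading term is divisible by another's, tail-reduce, and make monic.

G = {y² - 15/14y - 3/7, x - 2y + 1}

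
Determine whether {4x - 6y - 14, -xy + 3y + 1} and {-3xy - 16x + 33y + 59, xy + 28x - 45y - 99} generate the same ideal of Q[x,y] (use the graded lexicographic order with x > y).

Equality of ideals is decidable: compute both reduced Gröbner bases (unique for the ordering) and check whether they agree.
Buchberger on the first generating set:
f_1 = 4x - 6y - 14, LT = x.
f_2 = -xy + 3y + 1, LT = xy.

S(f_1,f_2): lcm = xy. S = -\tfrac{3}{2}y^{2} - \tfrac{1}{2}y + 1.
  reduce S modulo (f_1, f_2):
  remainder -\tfrac{3}{2}y^{2} - \tfrac{1}{2}y + 1 ≠ 0; add g_3 = -\tfrac{3}{2}y^{2} - \tfrac{1}{2}y + 1 to the basis.

The other S-polynomials (S(f_1,g_3), S(f_2,g_3)) all reduce to 0 modulo the current basis, so we have a Gröbner basis.
Inter-reduce: drop elements whose leading term is divisible by another's, tail-reduce, and make monic.
Reduced Gröbner basis: {y^{2} + \tfrac{1}{3}y - \tfrac{2}{3}, x - \tfrac{3}{2}y - \tfrac{7}{2}}.

Buchberger on the second generating set:
h_1 = -3xy - 16x + 33y + 59, LT = xy.
h_2 = xy + 28x - 45y - 99, LT = xy.

S(h_1,h_2): lcm = xy. S = -\tfrac{68}{3}x + 34y + \tfrac{238}{3}.
  reduce S modulo (h_1, h_2):
  remainder -\tfrac{68}{3}x + 34y + \tfrac{238}{3} ≠ 0; add k_3 = -\tfrac{68}{3}x + 34y + \tfrac{238}{3} to the basis.

S(h_1,k_3): lcm = xy. S = \tfrac{3}{2}y^{2} + \tfrac{16}{3}x - \tfrac{15}{2}y - \tfrac{59}{3}.
  reduce S modulo (h_1, h_2, k_3):
  remainder \tfrac{3}{2}y^{2} + \tfrac{1}{2}y - 1 ≠ 0; add k_4 = \tfrac{3}{2}y^{2} + \tfrac{1}{2}y - 1 to the basis.

The other S-polynomials (S(h_2,k_3), S(h_1,k_4), S(h_2,k_4), S(k_3,k_4)) all reduce to 0 modulo the current basis, so we have a Gröbner basis.
Inter-reduce: drop elements whose leading term is divisible by another's, tail-reduce, and make monic.
Reduced Gröbner basis: {y^{2} + \tfrac{1}{3}y - \tfrac{2}{3}, x - \tfrac{3}{2}y - \tfrac{7}{2}}.

These coincide, so the ideals are equal.

Yes, the ideals are equal.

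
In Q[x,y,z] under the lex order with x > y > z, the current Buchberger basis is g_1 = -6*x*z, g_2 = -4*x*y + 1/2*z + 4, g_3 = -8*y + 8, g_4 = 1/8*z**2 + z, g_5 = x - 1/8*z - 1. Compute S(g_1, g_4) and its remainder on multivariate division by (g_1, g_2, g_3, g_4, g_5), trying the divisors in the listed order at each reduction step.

lcm(LM(g_1), LM(g_4)) = x*z**2.
S = (lcm/LT(g_1))·g_1 − (lcm/LT(g_4))·g_4 = -8*x*z.
Reduce S modulo (g_1, g_2, g_3, g_4, g_5) in that order:
  leading term x*z: subtract (4/3)·g_1 from -8*x*z → 0
The remainder is 0, so this S-polynomial contributes no new basis element.

S(g_1, g_4) = -8*x*z; remainder on division = 0.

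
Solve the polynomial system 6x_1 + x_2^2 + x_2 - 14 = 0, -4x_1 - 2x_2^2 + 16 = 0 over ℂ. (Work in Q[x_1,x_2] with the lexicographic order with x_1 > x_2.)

Compute a lex Gröbner basis by Buchberger's algorithm.
f_1 = 6x_1 + x_2^2 + x_2 - 14, LT = x_1.
f_2 = -4x_1 - 2x_2^2 + 16, LT = x_1.

S(f_1,f_2): lcm = x_1. S = -1/3x_2^2 + 1/6x_2 + 5/3.
  leading term x_2^2: no divisor's leading term divides it; move -1/3x_2^2 to the remainder.
  leading term x_2: no divisor's leading term divides it; move 1/6x_2 to the remainder.
  leading term 1: no divisor's leading term divides it; move 5/3 to the remainder.
  remainder -1/3x_2^2 + 1/6x_2 + 5/3 ≠ 0; add h_3 = -1/3x_2^2 + 1/6x_2 + 5/3 to the basis.

The other S-polynomials (S(f_1,h_3), S(f_2,h_3)) all reduce to 0 modulo the current basis, so we have a Gröbner basis.
Inter-reduce: drop elements whose leading term is divisible by another's, tail-reduce, and make monic.
Reduced Gröbner basis: {x_1 + 1/4x_2 - 3/2, x_2^2 - 1/2x_2 - 5}.

The lex basis is triangular: the last element involves only x_2. Solving x_2^2 - 1/2x_2 - 5 = 0 gives x_2 ∈ {-2, 5/2}; substituting each value into the earlier elements determines the remaining variables.
  x_2 = -2: the earlier basis element becomes x_1 - 2 = 0, giving x_1 = 2 — point (2, -2).
  x_2 = 5/2: the earlier basis element becomes x_1 - 7/8 = 0, giving x_1 = 7/8 — point (7/8, 5/2).

{(2, -2), (7/8, 5/2)}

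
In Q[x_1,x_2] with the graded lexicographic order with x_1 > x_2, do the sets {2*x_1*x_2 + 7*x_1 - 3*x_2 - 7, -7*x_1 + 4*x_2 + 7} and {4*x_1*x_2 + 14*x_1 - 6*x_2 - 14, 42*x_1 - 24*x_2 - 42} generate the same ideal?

Equality of ideals is decidable: compute both reduced Gröbner bases (unique for the ordering) and check whether they agree.
Buchberger on the first generating set:
f_1 = 2*x_1*x_2 + 7*x_1 - 3*x_2 - 7, LT = x_1*x_2.
f_2 = -7*x_1 + 4*x_2 + 7, LT = x_1.

S(f_1,f_2): lcm = x_1*x_2. S = 4/7*x_2**2 + 7/2*x_1 - 1/2*x_2 - 7/2.
  leading term x_2**2: no divisor's leading term divides it; move 4/7*x_2**2 to the remainder.
  leading term x_1: subtract (-1/2)·f_2 from 7/2*x_1 - 1/2*x_2 - 7/2 → 3/2*x_2
  leading term x_2: no divisor's leading term divides it; move 3/2*x_2 to the remainder.
  remainder 4/7*x_2**2 + 3/2*x_2 ≠ 0; add g_3 = 4/7*x_2**2 + 3/2*x_2 to the basis.

The other S-polynomials (S(f_1,g_3), S(f_2,g_3)) all reduce to 0 modulo the current basis, so we have a Gröbner basis.
Inter-reduce: drop elements whose leading term is divisible by another's, tail-reduce, and make monic.
Reduced Gröbner basis: {x_2**2 + 21/8*x_2, x_1 - 4/7*x_2 - 1}.

Buchberger on the second generating set:
h_1 = 4*x_1*x_2 + 14*x_1 - 6*x_2 - 14, LT = x_1*x_2.
h_2 = 42*x_1 - 24*x_2 - 42, LT = x_1.

S(h_1,h_2): lcm = x_1*x_2. S = 4/7*x_2**2 + 7/2*x_1 - 1/2*x_2 - 7/2.
  leading term x_2**2: no divisor's leading term divides it; move 4/7*x_2**2 to the remainder.
  leading term x_1: subtract (1/12)·h_2 from 7/2*x_1 - 1/2*x_2 - 7/2 → 3/2*x_2
  leading term x_2: no divisor's leading term divides it; move 3/2*x_2 to the remainder.
  remainder 4/7*x_2**2 + 3/2*x_2 ≠ 0; add k_3 = 4/7*x_2**2 + 3/2*x_2 to the basis.

The other S-polynomials (S(h_1,k_3), S(h_2,k_3)) all reduce to 0 modulo the current basis, so we have a Gröbner basis.
Inter-reduce: drop elements whose leading term is divisible by another's, tail-reduce, and make monic.
Reduced Gröbner basis: {x_2**2 + 21/8*x_2, x_1 - 4/7*x_2 - 1}.

Same reduced basis, so the two generating sets span the same ideal.

Yes, the ideals are equal.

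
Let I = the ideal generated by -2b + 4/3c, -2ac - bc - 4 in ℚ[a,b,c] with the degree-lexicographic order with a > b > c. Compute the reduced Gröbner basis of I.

G = {ac + ⅓c² + 2, b - ⅔c}

f_1 = -2b + 4/3c, LT = b.
f_2 = -2ac - bc - 4, LT = ac.

The S-polynomials (S(f_1,f_2)) all reduce to 0 modulo the current basis, so we have a Gröbner basis.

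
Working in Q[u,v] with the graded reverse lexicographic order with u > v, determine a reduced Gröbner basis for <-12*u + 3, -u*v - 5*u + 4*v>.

G = {u - 1/4, v - 1/3}

f_1 = -12*u + 3, LT = u.
f_2 = -u*v - 5*u + 4*v, LT = u*v.

S(f_1,f_2): lcm = u*v. S = -5*u + 15/4*v.
  leading term u: subtract (5/12)·f_1 from -5*u + 15/4*v → 15/4*v - 5/4
  leading term v: no divisor's leading term divides it; move 15/4*v to the remainder.
  leading term 1: no divisor's leading term divides it; move -5/4 to the remainder.
  remainder 15/4*v - 5/4 ≠ 0; add g_3 = 15/4*v - 5/4 to the basis.

The other S-polynomials (S(f_1,g_3), S(f_2,g_3)) all reduce to 0 modulo the current basis, so we have a Gröbner basis.
Inter-reduce: drop elements whose leading term is divisible by another's, tail-reduce, and make monic.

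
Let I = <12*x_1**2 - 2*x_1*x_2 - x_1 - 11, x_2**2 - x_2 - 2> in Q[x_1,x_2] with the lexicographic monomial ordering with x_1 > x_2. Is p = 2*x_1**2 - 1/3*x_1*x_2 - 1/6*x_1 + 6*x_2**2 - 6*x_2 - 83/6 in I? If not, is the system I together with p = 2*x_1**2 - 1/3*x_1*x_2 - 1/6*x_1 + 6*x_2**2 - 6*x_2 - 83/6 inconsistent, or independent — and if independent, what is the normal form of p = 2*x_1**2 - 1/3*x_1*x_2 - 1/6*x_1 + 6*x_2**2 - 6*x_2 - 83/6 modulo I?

First compute the reduced Gröbner basis of I by Buchberger's algorithm.
f_1 = 12*x_1**2 - 2*x_1*x_2 - x_1 - 11, LT = x_1**2.
f_2 = x_2**2 - x_2 - 2, LT = x_2**2.

The S-polynomials (S(f_1,f_2)) all reduce to 0 modulo the current basis, so we have a Gröbner basis.
Inter-reduce: drop elements whose leading term is divisible by another's, tail-reduce, and make monic.
Reduced Gröbner basis: {x_1**2 - 1/6*x_1*x_2 - 1/12*x_1 - 11/12, x_2**2 - x_2 - 2}.
Label its elements g_1 = x_1**2 - 1/6*x_1*x_2 - 1/12*x_1 - 11/12, g_2 = x_2**2 - x_2 - 2.

Reduce p = 2*x_1**2 - 1/3*x_1*x_2 - 1/6*x_1 + 6*x_2**2 - 6*x_2 - 83/6 modulo G:
  leading term x_1**2: subtract (2)·g_1 from 2*x_1**2 - 1/3*x_1*x_2 - 1/6*x_1 + 6*x_2**2 - 6*x_2 - 83/6 → 6*x_2**2 - 6*x_2 - 12
  leading term x_2**2: subtract (6)·g_2 from 6*x_2**2 - 6*x_2 - 12 → 0
  normal form = 0.
Since the normal form is 0, p ∈ I.

2*x_1**2 - 1/3*x_1*x_2 - 1/6*x_1 + 6*x_2**2 - 6*x_2 - 83/6 lies in I (it reduces to 0).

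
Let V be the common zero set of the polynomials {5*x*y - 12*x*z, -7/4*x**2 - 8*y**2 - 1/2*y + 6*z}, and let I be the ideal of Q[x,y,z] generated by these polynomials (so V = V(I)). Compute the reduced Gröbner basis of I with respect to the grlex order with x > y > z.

G = {y**3 - 12/5*y**2*z + 1/16*y**2 - 9/10*y*z + 9/5*z**2, x**2 + 32/7*y**2 + 2/7*y - 24/7*z, x*y - 12/5*x*z}

f_1 = 5*x*y - 12*x*z, LT = x*y.
f_2 = -7/4*x**2 - 8*y**2 - 1/2*y + 6*z, LT = x**2.

S(f_1,f_2): lcm = x**2*y. S = -12/5*x**2*z - 32/7*y**3 - 2/7*y**2 + 24/7*y*z.
  leading term x**2*z: subtract (48/35*z)·f_2 from -12/5*x**2*z - 32/7*y**3 - 2/7*y**2 + 24/7*y*z → -32/7*y**3 + 384/35*y**2*z - 2/7*y**2 + 144/35*y*z - 288/35*z**2
  leading term y**3: no divisor's leading term divides it; move -32/7*y**3 to the remainder.
  leading term y**2*z: no divisor's leading term divides it; move 384/35*y**2*z to the remainder.
  leading term y**2: no divisor's leading term divides it; move -2/7*y**2 to the remainder.
  leading term y*z: no divisor's leading term divides it; move 144/35*y*z to the remainder.
  leading term z**2: no divisor's leading term divides it; move -288/35*z**2 to the remainder.
  remainder -32/7*y**3 + 384/35*y**2*z - 2/7*y**2 + 144/35*y*z - 288/35*z**2 ≠ 0; add g_3 = -32/7*y**3 + 384/35*y**2*z - 2/7*y**2 + 144/35*y*z - 288/35*z**2 to the basis.

The other S-polynomials (S(f_1,g_3), S(f_2,g_3)) all reduce to 0 modulo the current basis, so we have a Gröbner basis.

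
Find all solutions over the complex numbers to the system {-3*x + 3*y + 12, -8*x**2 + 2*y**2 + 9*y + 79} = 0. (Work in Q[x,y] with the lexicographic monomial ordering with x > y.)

Compute a lex Gröbner basis by Buchberger's algorithm.
f_1 = -3*x + 3*y + 12, LT = x.
f_2 = -8*x**2 + 2*y**2 + 9*y + 79, LT = x**2.

S(f_1,f_2): lcm = x**2. S = -x*y - 4*x + 1/4*y**2 + 9/8*y + 79/8.
  reduce S modulo (f_1, f_2):
  remainder -3/4*y**2 - 55/8*y - 49/8 ≠ 0; add h_3 = -3/4*y**2 - 55/8*y - 49/8 to the basis.

The other S-polynomials (S(f_1,h_3), S(f_2,h_3)) all reduce to 0 modulo the current basis, so we have a Gröbner basis.
Inter-reduce: drop elements whose leading term is divisible by another's, tail-reduce, and make monic.
Reduced Gröbner basis: {x - y - 4, y**2 + 55/6*y + 49/6}.

From the last basis element, y**2 + 55/6*y + 49/6 = 0, so y takes values in {-49/6, -1}. Each choice, substituted upward through the basis, yields the corresponding point(s) of the solution set.
  y = -49/6: the earlier basis element becomes x + 25/6 = 0, giving x = -25/6 — point (-25/6, -49/6).
  y = -1: the earlier basis element becomes x - 3 = 0, giving x = 3 — point (3, -1).
This is the nonlinear analogue of row-reducing a linear system.

{(-25/6, -49/6), (3, -1)}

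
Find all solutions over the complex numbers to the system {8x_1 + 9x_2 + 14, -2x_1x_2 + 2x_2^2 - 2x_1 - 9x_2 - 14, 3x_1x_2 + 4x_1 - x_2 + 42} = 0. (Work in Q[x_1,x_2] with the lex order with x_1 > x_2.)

Compute a lex Gröbner basis by Buchberger's algorithm.
f_1 = 8x_1 + 9x_2 + 14, LT = x_1.
f_2 = -2x_1x_2 - 2x_1 + 2x_2^2 - 9x_2 - 14, LT = x_1x_2.
f_3 = 3x_1x_2 + 4x_1 - x_2 + 42, LT = x_1x_2.

S(f_1,f_2): lcm = x_1x_2. S = -x_1 + 17/8x_2^2 - 11/4x_2 - 7.
  reduce S modulo (f_1, f_2, f_3):
  remainder 17/8x_2^2 - 13/8x_2 - 21/4 ≠ 0; add h_4 = 17/8x_2^2 - 13/8x_2 - 21/4 to the basis.

S(f_1,f_3): lcm = x_1x_2. S = -4/3x_1 + 9/8x_2^2 + 25/12x_2 - 14.
  reduce S modulo (f_1, f_2, f_3, h_4):
  remainder 1813/408x_2 - 1813/204 ≠ 0; add h_5 = 1813/408x_2 - 1813/204 to the basis.

The other S-polynomials (S(f_2,f_3), S(f_1,h_4), S(f_2,h_4), S(f_3,h_4), S(f_1,h_5), S(f_2,h_5), S(f_3,h_5), S(h_4,h_5)) all reduce to 0 modulo the current basis, so we have a Gröbner basis.
Inter-reduce: drop elements whose leading term is divisible by another's, tail-reduce, and make monic.
Reduced Gröbner basis: {x_1 + 4, x_2 - 2}.

The lex basis is triangular: the last element involves only x_2. Solving x_2 - 2 = 0 gives x_2 ∈ {2}; substituting each value into the earlier elements determines the remaining variables.
  x_2 = 2: the earlier basis element becomes x_1 + 4 = 0, giving x_1 = -4 — point (-4, 2).

{(-4, 2)}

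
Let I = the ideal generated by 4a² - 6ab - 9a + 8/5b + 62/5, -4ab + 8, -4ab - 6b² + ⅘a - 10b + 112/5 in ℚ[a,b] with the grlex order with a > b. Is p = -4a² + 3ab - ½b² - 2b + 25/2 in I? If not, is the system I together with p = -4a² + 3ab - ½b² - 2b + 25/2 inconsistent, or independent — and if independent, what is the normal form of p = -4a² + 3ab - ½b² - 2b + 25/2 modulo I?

-4a² + 3ab - ½b² - 2b + 25/2 lies in I (it reduces to 0).

First compute the reduced Gröbner basis of I by Buchberger's algorithm.
f_1 = 4a² - 6ab - 9a + 8/5b + 62/5, LT = a².
f_2 = -4ab + 8, LT = ab.
f_3 = -4ab - 6b² + ⅘a - 10b + 112/5, LT = ab.

S(f_1,f_2): lcm = a²b. S = -3/2ab² - 9/4ab + ⅖b² + 2a + 31/10b.
  reduce S modulo (f_1, f_2, f_3):
  remainder ⅖b² + 2a + 1/10b - 9/2 ≠ 0; add h_4 = ⅖b² + 2a + 1/10b - 9/2 to the basis.

S(f_1,f_3): lcm = a²b. S = -3ab² + ⅕a² - 19/4ab + ⅖b² + 28/5a + 31/10b.
  reduce S modulo (f_1, f_2, f_3, h_4):
  remainder 81/20a - 77/25b - 251/50 ≠ 0; add h_5 = 81/20a - 77/25b - 251/50 to the basis.

S(f_2,f_3): lcm = ab. S = -3/2b² + ⅕a - 5/2b + 18/5.
  reduce S modulo (f_1, f_2, f_3, h_4, h_5):
  remainder 60439/16200b - 60439/16200 ≠ 0; add h_6 = 60439/16200b - 60439/16200 to the basis.

The other S-polynomials (S(f_1,h_4), S(f_2,h_4), S(f_3,h_4), S(f_1,h_5), S(f_2,h_5), S(f_3,h_5), S(h_4,h_5), S(f_1,h_6), S(f_2,h_6), S(f_3,h_6), S(h_4,h_6), S(h_5,h_6)) all reduce to 0 modulo the current basis, so we have a Gröbner basis.
Inter-reduce: drop elements whose leading term is divisible by another's, tail-reduce, and make monic.
Reduced Gröbner basis: {a - 2, b - 1}.
Label its elements g_1 = a - 2, g_2 = b - 1.

Reduce p = -4a² + 3ab - ½b² - 2b + 25/2 modulo G:
  leading term a²: subtract (-4a)·g_1 from -4a² + 3ab - ½b² - 2b + 25/2 → 3ab - ½b² - 8a - 2b + 25/2
  leading term ab: subtract (3b)·g_1 from 3ab - ½b² - 8a - 2b + 25/2 → -½b² - 8a + 4b + 25/2
  leading term b²: subtract (-½b)·g_2 from -½b² - 8a + 4b + 25/2 → -8a + 7/2b + 25/2
  leading term a: subtract (-8)·g_1 from -8a + 7/2b + 25/2 → 7/2b - 7/2
  leading term b: subtract (7/2)·g_2 from 7/2b - 7/2 → 0
  normal form = 0.
Since the normal form is 0, p ∈ I.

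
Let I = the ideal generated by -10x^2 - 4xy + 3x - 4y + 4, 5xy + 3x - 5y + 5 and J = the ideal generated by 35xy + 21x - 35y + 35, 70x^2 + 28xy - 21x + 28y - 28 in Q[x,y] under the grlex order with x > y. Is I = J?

Yes, the ideals are equal.

Equality of ideals is decidable: compute both reduced Gröbner bases (unique for the ordering) and check whether they agree.
Buchberger on the first generating set:
f_1 = -10x^2 - 4xy + 3x - 4y + 4, LT = x^2.
f_2 = 5xy + 3x - 5y + 5, LT = xy.

S(f_1,f_2): lcm = x^2y. S = 2/5xy^2 - 3/5x^2 + 7/10xy + 2/5y^2 - x - 2/5y.
  reduce S modulo (f_1, f_2):
  remainder 4/5y^2 - 8/5x + 7/50y - 47/50 ≠ 0; add g_3 = 4/5y^2 - 8/5x + 7/50y - 47/50 to the basis.

The other S-polynomials (S(f_1,g_3), S(f_2,g_3)) all reduce to 0 modulo the current basis, so we have a Gröbner basis.
Inter-reduce: drop elements whose leading term is divisible by another's, tail-reduce, and make monic.
Reduced Gröbner basis: {x^2 - 27/50x + 4/5y - 4/5, xy + 3/5x - y + 1, y^2 - 2x + 7/40y - 47/40}.

Buchberger on the second generating set:
h_1 = 35xy + 21x - 35y + 35, LT = xy.
h_2 = 70x^2 + 28xy - 21x + 28y - 28, LT = x^2.

S(h_1,h_2): lcm = x^2y. S = -2/5xy^2 + 3/5x^2 - 7/10xy - 2/5y^2 + x + 2/5y.
  reduce S modulo (h_1, h_2):
  remainder -4/5y^2 + 8/5x - 7/50y + 47/50 ≠ 0; add k_3 = -4/5y^2 + 8/5x - 7/50y + 47/50 to the basis.

The other S-polynomials (S(h_1,k_3), S(h_2,k_3)) all reduce to 0 modulo the current basis, so we have a Gröbner basis.
Inter-reduce: drop elements whose leading term is divisible by another's, tail-reduce, and make monic.
Reduced Gröbner basis: {x^2 - 27/50x + 4/5y - 4/5, xy + 3/5x - y + 1, y^2 - 2x + 7/40y - 47/40}.

These coincide, so the ideals are equal.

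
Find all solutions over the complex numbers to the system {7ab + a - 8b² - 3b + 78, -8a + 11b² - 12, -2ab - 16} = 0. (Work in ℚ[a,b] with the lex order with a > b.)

Compute a lex Gröbner basis by Buchberger's algorithm.
f_1 = 7ab + a - 8b² - 3b + 78, LT = ab.
f_2 = -8a + 11b² - 12, LT = a.
f_3 = -2ab - 16, LT = ab.

S(f_1,f_2): lcm = ab. S = 1/7a + 11/8b³ - 8/7b² - 27/14b + 78/7.
  leading term a: subtract (-1/56)·f_2 from 1/7a + 11/8b³ - 8/7b² - 27/14b + 78/7 → 11/8b³ - 53/56b² - 27/14b + 153/14
  leading term b³: no divisor's leading term divides it; move 11/8b³ to the remainder.
  leading term b²: no divisor's leading term divides it; move -53/56b² to the remainder.
  leading term b: no divisor's leading term divides it; move -27/14b to the remainder.
  leading term 1: no divisor's leading term divides it; move 153/14 to the remainder.
  remainder 11/8b³ - 53/56b² - 27/14b + 153/14 ≠ 0; add h_4 = 11/8b³ - 53/56b² - 27/14b + 153/14 to the basis.

S(f_1,f_3): lcm = ab. S = 1/7a - 8/7b² - 3/7b + 22/7.
  leading term a: subtract (-1/56)·f_2 from 1/7a - 8/7b² - 3/7b + 22/7 → -53/56b² - 3/7b + 41/14
  leading term b²: no divisor's leading term divides it; move -53/56b² to the remainder.
  leading term b: no divisor's leading term divides it; move -3/7b to the remainder.
  leading term 1: no divisor's leading term divides it; move 41/14 to the remainder.
  remainder -53/56b² - 3/7b + 41/14 ≠ 0; add h_5 = -53/56b² - 3/7b + 41/14 to the basis.

S(f_2,f_3): lcm = ab. S = -11/8b³ + 3/2b - 8.
  leading term b³: subtract (-1)·h_4 from -11/8b³ + 3/2b - 8 → -53/56b² - 3/7b + 41/14
  leading term b²: subtract (1)·h_5 from -53/56b² - 3/7b + 41/14 → 0
  remainder 0.

S(f_1,h_4): lcm = ab³. S = 64/77ab² + 108/77ab - 612/77a - 8/7b⁴ - 3/7b³ + 78/7b².
  leading term ab²: subtract (64/539b)·f_1 from 64/77ab² + 108/77ab - 612/77a - 8/7b⁴ - 3/7b³ + 78/7b² → 692/539ab - 612/77a - 8/7b⁴ + 281/539b³ + 6198/539b² - 4992/539b
  leading term ab: subtract (692/3773)·f_1 from 692/539ab - 612/77a - 8/7b⁴ + 281/539b³ + 6198/539b² - 4992/539b → -30680/3773a - 8/7b⁴ + 281/539b³ + 48922/3773b² - 2988/343b - 53976/3773
  leading term a: subtract (3835/3773)·f_2 from -30680/3773a - 8/7b⁴ + 281/539b³ + 48922/3773b² - 2988/343b - 53976/3773 → -8/7b⁴ + 281/539b³ + 6737/3773b² - 2988/343b - 7956/3773
  leading term b⁴: subtract (-64/77b)·h_4 from -8/7b⁴ + 281/539b³ + 6737/3773b² - 2988/343b - 7956/3773 → -13/49b³ + 689/3773b² + 1404/3773b - 7956/3773
  leading term b³: subtract (-104/539)·h_4 from -13/49b³ + 689/3773b² + 1404/3773b - 7956/3773 → 0
  remainder 0.

S(f_2,h_4): leading monomials are coprime, so the S-polynomial reduces to 0 (Buchberger's first criterion).
S(f_3,h_4): lcm = ab³. S = 53/77ab² + 108/77ab - 612/77a + 8b².
  leading term ab²: subtract (53/539b)·f_1 from 53/77ab² + 108/77ab - 612/77a + 8b² → 703/539ab - 612/77a + 424/539b³ + 4471/539b² - 4134/539b
  leading term ab: subtract (703/3773)·f_1 from 703/539ab - 612/77a + 424/539b³ + 4471/539b² - 4134/539b → -30691/3773a + 424/539b³ + 36921/3773b² - 2439/343b - 54834/3773
  leading term a: subtract (30691/30184)·f_2 from -30691/3773a + 424/539b³ + 36921/3773b² - 2439/343b - 54834/3773 → 424/539b³ - 42233/30184b² - 2439/343b - 17595/7546
  leading term b³: subtract (3392/5929)·h_4 from 424/539b³ - 42233/30184b² - 2439/343b - 17595/7546 → -284787/332024b² - 249327/41503b - 712521/83006
  leading term b²: subtract (284787/314237)·h_5 from -284787/332024b² - 249327/41503b - 712521/83006 → -1765710/314237b - 3531420/314237
  leading term b: no divisor's leading term divides it; move -1765710/314237b to the remainder.
  leading term 1: no divisor's leading term divides it; move -3531420/314237 to the remainder.
  remainder -1765710/314237b - 3531420/314237 ≠ 0; add h_6 = -1765710/314237b - 3531420/314237 to the basis.

S(f_1,h_5): lcm = ab². S = -115/371ab + 164/53a - 8/7b³ - 3/7b² + 78/7b.
  leading term ab: subtract (-115/2597)·f_1 from -115/371ab + 164/53a - 8/7b³ - 3/7b² + 78/7b → 8151/2597a - 8/7b³ - 2033/2597b² + 28593/2597b + 8970/2597
  leading term a: subtract (-8151/20776)·f_2 from 8151/2597a - 8/7b³ - 2033/2597b² + 28593/2597b + 8970/2597 → -8/7b³ + 73397/20776b² + 28593/2597b - 6513/5194
  leading term b³: subtract (-64/77)·h_4 from -8/7b³ + 73397/20776b² + 28593/2597b - 6513/5194 → 627591/228536b² + 268731/28567b + 447333/57134
  leading term b²: subtract (-627591/216293)·h_5 from 627591/228536b² + 268731/28567b + 447333/57134 → 1765710/216293b + 3531420/216293
  leading term b: subtract (-77/53)·h_6 from 1765710/216293b + 3531420/216293 → 0
  remainder 0.

S(f_2,h_5): leading monomials are coprime, so the S-polynomial reduces to 0 (Buchberger's first criterion).
S(f_3,h_5): lcm = ab². S = -24/53ab + 164/53a + 8b.
  leading term ab: subtract (-24/371)·f_1 from -24/53ab + 164/53a + 8b → 1172/371a - 192/371b² + 2896/371b + 1872/371
  leading term a: subtract (-293/742)·f_2 from 1172/371a - 192/371b² + 2896/371b + 1872/371 → 2839/742b² + 2896/371b + 114/371
  leading term b²: subtract (-11356/2809)·h_5 from 2839/742b² + 2896/371b + 114/371 → 17060/2809b + 34120/2809
  leading term b: subtract (-11858/10971)·h_6 from 17060/2809b + 34120/2809 → 0
  remainder 0.

S(h_4,h_5): lcm = b³. S = -4657/4081b² + 6904/4081b + 612/77.
  leading term b²: subtract (37256/30899)·h_5 from -4657/4081b² + 6904/4081b + 612/77 → 68240/30899b + 136480/30899
  leading term b: subtract (-4312/10971)·h_6 from 68240/30899b + 136480/30899 → 0
  remainder 0.

S(f_1,h_6): lcm = ab. S = -13/7a - 8/7b² - 3/7b + 78/7.
  leading term a: subtract (13/56)·f_2 from -13/7a - 8/7b² - 3/7b + 78/7 → -207/56b² - 3/7b + 195/14
  leading term b²: subtract (207/53)·h_5 from -207/56b² - 3/7b + 195/14 → 66/53b + 132/53
  leading term b: subtract (-65219/294285)·h_6 from 66/53b + 132/53 → 0
  remainder 0.

S(f_2,h_6): leading monomials are coprime, so the S-polynomial reduces to 0 (Buchberger's first criterion).
S(f_3,h_6): lcm = ab. S = -2a + 8.
  leading term a: subtract (¼)·f_2 from -2a + 8 → -11/4b² + 11
  leading term b²: subtract (154/53)·h_5 from -11/4b² + 11 → 66/53b + 132/53
  leading term b: subtract (-65219/294285)·h_6 from 66/53b + 132/53 → 0
  remainder 0.

S(h_4,h_6): lcm = b³. S = -207/77b² - 108/77b + 612/77.
  leading term b²: subtract (1656/583)·h_5 from -207/77b² - 108/77b + 612/77 → -108/583b - 216/583
  leading term b: subtract (3234/98095)·h_6 from -108/583b - 216/583 → 0
  remainder 0.

S(h_5,h_6): lcm = b². S = -82/53b - 164/53.
  leading term b: subtract (243089/882855)·h_6 from -82/53b - 164/53 → 0
  remainder 0.

Every S-polynomial of the final basis reduces to 0, so we have a Gröbner basis.
Inter-reduce: drop elements whose leading term is divisible by another's, tail-reduce, and make monic.
Reduced Gröbner basis: {a - 4, b + 2}.

Elimination: the polynomial b + 2 lies in the elimination ideal for b, so b ∈ {-2}. For each such b, the remaining basis elements (now univariate) give the rest of the solution.
  b = -2: the earlier basis element becomes a - 4 = 0, giving a = 4 — point (4, -2).
Substituting each solution back into the original system confirms all equations vanish.

{(4, -2)}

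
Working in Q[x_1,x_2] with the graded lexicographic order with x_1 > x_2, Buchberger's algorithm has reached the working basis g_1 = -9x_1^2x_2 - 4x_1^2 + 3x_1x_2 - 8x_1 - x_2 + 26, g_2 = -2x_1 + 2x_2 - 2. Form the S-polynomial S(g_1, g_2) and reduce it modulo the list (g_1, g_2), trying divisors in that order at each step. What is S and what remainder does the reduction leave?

S(g_1, g_2) = x_1x_2^2 + 4/9x_1^2 - 4/3x_1x_2 + 8/9x_1 + 1/9x_2 - 26/9; remainder on division = x_2^3 - 17/9x_2^2 + 13/9x_2 - 10/3.

lcm(LM(g_1), LM(g_2)) = x_1^2x_2.
S = (lcm/LT(g_1))·g_1 − (lcm/LT(g_2))·g_2 = x_1x_2^2 + 4/9x_1^2 - 4/3x_1x_2 + 8/9x_1 + 1/9x_2 - 26/9.
Reduce S modulo (g_1, g_2) in that order:
  leading term x_1x_2^2: subtract (-1/2x_2^2)·g_2 from x_1x_2^2 + 4/9x_1^2 - 4/3x_1x_2 + 8/9x_1 + 1/9x_2 - 26/9 → x_2^3 + 4/9x_1^2 - 4/3x_1x_2 - x_2^2 + 8/9x_1 + 1/9x_2 - 26/9
  leading term x_2^3: no divisor's leading term divides it; move x_2^3 to the remainder.
  leading term x_1^2: subtract (-2/9x_1)·g_2 from 4/9x_1^2 - 4/3x_1x_2 - x_2^2 + 8/9x_1 + 1/9x_2 - 26/9 → -8/9x_1x_2 - x_2^2 + 4/9x_1 + 1/9x_2 - 26/9
  leading term x_1x_2: subtract (4/9x_2)·g_2 from -8/9x_1x_2 - x_2^2 + 4/9x_1 + 1/9x_2 - 26/9 → -17/9x_2^2 + 4/9x_1 + x_2 - 26/9
  leading term x_2^2: no divisor's leading term divides it; move -17/9x_2^2 to the remainder.
  leading term x_1: subtract (-2/9)·g_2 from 4/9x_1 + x_2 - 26/9 → 13/9x_2 - 10/3
  leading term x_2: no divisor's leading term divides it; move 13/9x_2 to the remainder.
  leading term 1: no divisor's leading term divides it; move -10/3 to the remainder.
The remainder x_2^3 - 17/9x_2^2 + 13/9x_2 - 10/3 is nonzero, so it would be added as the next basis element.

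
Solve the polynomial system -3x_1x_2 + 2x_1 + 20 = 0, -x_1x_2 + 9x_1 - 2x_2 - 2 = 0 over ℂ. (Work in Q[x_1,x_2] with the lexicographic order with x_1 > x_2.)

{(-4/5, -23/3), (2, 4)}

Compute a lex Gröbner basis by Buchberger's algorithm.
f_1 = -3x_1x_2 + 2x_1 + 20, LT = x_1x_2.
f_2 = -x_1x_2 + 9x_1 - 2x_2 - 2, LT = x_1x_2.

S(f_1,f_2): lcm = x_1x_2. S = 25/3x_1 - 2x_2 - 26/3.
  leading term x_1: no divisor's leading term divides it; move 25/3x_1 to the remainder.
  leading term x_2: no divisor's leading term divides it; move -2x_2 to the remainder.
  leading term 1: no divisor's leading term divides it; move -26/3 to the remainder.
  remainder 25/3x_1 - 2x_2 - 26/3 ≠ 0; add h_3 = 25/3x_1 - 2x_2 - 26/3 to the basis.

S(f_1,h_3): lcm = x_1x_2. S = -2/3x_1 + 6/25x_2^2 + 26/25x_2 - 20/3.
  leading term x_1: subtract (-2/25)·h_3 from -2/3x_1 + 6/25x_2^2 + 26/25x_2 - 20/3 → 6/25x_2^2 + 22/25x_2 - 184/25
  leading term x_2^2: no divisor's leading term divides it; move 6/25x_2^2 to the remainder.
  leading term x_2: no divisor's leading term divides it; move 22/25x_2 to the remainder.
  leading term 1: no divisor's leading term divides it; move -184/25 to the remainder.
  remainder 6/25x_2^2 + 22/25x_2 - 184/25 ≠ 0; add h_4 = 6/25x_2^2 + 22/25x_2 - 184/25 to the basis.

The other S-polynomials (S(f_2,h_3), S(f_1,h_4), S(f_2,h_4), S(h_3,h_4)) all reduce to 0 modulo the current basis, so we have a Gröbner basis.
Inter-reduce: drop elements whose leading term is divisible by another's, tail-reduce, and make monic.
Reduced Gröbner basis: {x_1 - 6/25x_2 - 26/25, x_2^2 + 11/3x_2 - 92/3}.

Elimination: the polynomial x_2^2 + 11/3x_2 - 92/3 lies in the elimination ideal for x_2, so x_2 ∈ {-23/3, 4}. For each such x_2, the remaining basis elements (now univariate) give the rest of the solution.
  x_2 = -23/3: the earlier basis element becomes x_1 + 4/5 = 0, giving x_1 = -4/5 — point (-4/5, -23/3).
  x_2 = 4: the earlier basis element becomes x_1 - 2 = 0, giving x_1 = 2 — point (2, 4).
Check: every point annihilates each of the original generators.
A lex Gröbner basis triangularizes the system, enabling back-substitution.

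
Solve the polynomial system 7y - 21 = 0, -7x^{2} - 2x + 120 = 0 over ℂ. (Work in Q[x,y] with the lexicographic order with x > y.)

{(-30/7, 3), (4, 3)}

Compute a lex Gröbner basis by Buchberger's algorithm.
f_1 = 7y - 21, LT = y.
f_2 = -7x^{2} - 2x + 120, LT = x^{2}.

The S-polynomials (S(f_1,f_2)) all reduce to 0 modulo the current basis, so we have a Gröbner basis.
Inter-reduce: drop elements whose leading term is divisible by another's, tail-reduce, and make monic.
Reduced Gröbner basis: {x^{2} + \tfrac{2}{7}x - \tfrac{120}{7}, y - 3}.

A lex Gröbner basis eliminates variables successively. Here y - 3 depends only on y, with roots {3}; lifting each root through the earlier basis elements recovers the full solutions.
  y = 3: the earlier basis element becomes x^{2} + \tfrac{2}{7}x - \tfrac{120}{7} = 0, giving x = -30/7, 4 — points (-30/7, 3), (4, 3).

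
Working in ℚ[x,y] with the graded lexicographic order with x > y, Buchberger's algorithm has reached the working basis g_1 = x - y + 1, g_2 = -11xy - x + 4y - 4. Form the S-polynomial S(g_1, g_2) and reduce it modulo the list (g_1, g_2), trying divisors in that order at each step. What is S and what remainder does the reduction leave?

lcm(LM(g_1), LM(g_2)) = xy.
S = (lcm/LT(g_1))·g_1 − (lcm/LT(g_2))·g_2 = -y² - 1/11x + 15/11y - 4/11.
Reduce S modulo (g_1, g_2) in that order:
  leading term y²: no divisor's leading term divides it; move -y² to the remainder.
  leading term x: subtract (-1/11)·g_1 from -1/11x + 15/11y - 4/11 → 14/11y - 3/11
  leading term y: no divisor's leading term divides it; move 14/11y to the remainder.
  leading term 1: no divisor's leading term divides it; move -3/11 to the remainder.
The remainder -y² + 14/11y - 3/11 is nonzero, so it would be added as the next basis element.

S(g_1, g_2) = -y² - 1/11x + 15/11y - 4/11; remainder on division = -y² + 14/11y - 3/11.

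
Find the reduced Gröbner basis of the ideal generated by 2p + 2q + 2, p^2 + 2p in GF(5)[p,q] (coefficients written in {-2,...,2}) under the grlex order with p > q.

f_1 = 2p + 2q + 2, LT = p.
f_2 = p^2 + 2p, LT = p^2.

S(f_1,f_2): lcm = p^2. S = pq - p.
  reduce S modulo (f_1, f_2):
  remainder -q^2 + 1 ≠ 0; add g_3 = -q^2 + 1 to the basis.

The other S-polynomials (S(f_1,g_3), S(f_2,g_3)) all reduce to 0 modulo the current basis, so we have a Gröbner basis.
Inter-reduce: drop elements whose leading term is divisible by another's, tail-reduce, and make monic.

G = {q^2 - 1, p + q + 1}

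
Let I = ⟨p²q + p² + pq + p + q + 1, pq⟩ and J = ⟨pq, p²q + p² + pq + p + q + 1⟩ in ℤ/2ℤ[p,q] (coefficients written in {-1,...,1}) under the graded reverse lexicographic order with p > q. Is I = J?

Yes, the ideals are equal.

Equality of ideals is decidable: compute both reduced Gröbner bases (unique for the ordering) and check whether they agree.
Buchberger on the first generating set:
f_1 = p²q + p² + pq + p + q + 1, LT = p²q.
f_2 = pq, LT = pq.

S(f_1,f_2): lcm = p²q. S = p² + pq + p + q + 1.
  reduce S modulo (f_1, f_2):
  remainder p² + p + q + 1 ≠ 0; add g_3 = p² + p + q + 1 to the basis.

S(f_1,g_3): lcm = p²q. S = p² + q² + p + 1.
  reduce S modulo (f_1, f_2, g_3):
  remainder q² + q ≠ 0; add g_4 = q² + q to the basis.

The other S-polynomials (S(f_2,g_3), S(f_1,g_4), S(f_2,g_4), S(g_3,g_4)) all reduce to 0 modulo the current basis, so we have a Gröbner basis.
Inter-reduce: drop elements whose leading term is divisible by another's, tail-reduce, and make monic.
Reduced Gröbner basis: {p² + p + q + 1, pq, q² + q}.

Buchberger on the second generating set:
h_1 = pq, LT = pq.
h_2 = p²q + p² + pq + p + q + 1, LT = p²q.

S(h_1,h_2): lcm = p²q. S = p² + pq + p + q + 1.
  reduce S modulo (h_1, h_2):
  remainder p² + p + q + 1 ≠ 0; add k_3 = p² + p + q + 1 to the basis.

S(h_1,k_3): lcm = p²q. S = pq + q² + q.
  reduce S modulo (h_1, h_2, k_3):
  remainder q² + q ≠ 0; add k_4 = q² + q to the basis.

The other S-polynomials (S(h_2,k_3), S(h_1,k_4), S(h_2,k_4), S(k_3,k_4)) all reduce to 0 modulo the current basis, so we have a Gröbner basis.
Inter-reduce: drop elements whose leading term is divisible by another's, tail-reduce, and make monic.
Reduced Gröbner basis: {p² + p + q + 1, pq, q² + q}.

The two bases agree; hence the ideals are identical.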